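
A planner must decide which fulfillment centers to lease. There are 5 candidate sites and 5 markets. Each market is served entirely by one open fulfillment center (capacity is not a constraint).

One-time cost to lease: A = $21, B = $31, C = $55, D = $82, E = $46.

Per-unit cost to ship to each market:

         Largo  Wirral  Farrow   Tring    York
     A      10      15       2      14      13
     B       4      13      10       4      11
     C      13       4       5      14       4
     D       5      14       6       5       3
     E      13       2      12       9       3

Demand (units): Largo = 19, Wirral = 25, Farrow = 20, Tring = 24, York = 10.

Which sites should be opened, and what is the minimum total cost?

Open A, B and E; minimum total cost 390.

For any fixed open set, each market goes to its cheapest open site; total = fixed + service.
{A, B, E}: Largo→B 4·19=76, Wirral→E 2·25=50, Farrow→A 2·20=40, Tring→B 4·24=96, York→E 3·10=30. Service 292; fixed 98; total 390.
{A, B, C, E}: service 292 + fixed 153 = 445
{A, B, C}: service 352 + fixed 107 = 459
{A, B, C, D, E}: service 292 + fixed 235 = 527
No other subset beats 390.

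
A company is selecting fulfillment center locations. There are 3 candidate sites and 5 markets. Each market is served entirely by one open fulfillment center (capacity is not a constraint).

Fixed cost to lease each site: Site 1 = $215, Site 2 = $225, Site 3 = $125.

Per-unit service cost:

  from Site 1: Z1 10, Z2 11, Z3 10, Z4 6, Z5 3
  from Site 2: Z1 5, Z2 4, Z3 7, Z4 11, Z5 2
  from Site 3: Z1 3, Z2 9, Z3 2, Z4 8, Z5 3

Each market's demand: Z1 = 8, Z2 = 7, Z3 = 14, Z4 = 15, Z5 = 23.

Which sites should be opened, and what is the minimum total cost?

For any fixed open set, each market goes to its cheapest open site; total = fixed + service.
{Site 3}: Z1→Site 3 3·8=24, Z2→Site 3 9·7=63, Z3→Site 3 2·14=28, Z4→Site 3 8·15=120, Z5→Site 3 3·23=69. Service 304; fixed 125; total 429.
{Site 2, Site 3}: service 246 + fixed 350 = 596
{Site 2}: Z1→Site 2 5·8=40, Z2→Site 2 4·7=28, Z3→Site 2 7·14=98, Z4→Site 2 11·15=165, Z5→Site 2 2·23=46. Service 377; fixed 225; total 602.
{Site 1, Site 2, Site 3}: service 216 + fixed 565 = 781
(All 7 nonempty subsets were checked; Site 3 only is lowest.)

Open Site 3 only; minimum total cost 429.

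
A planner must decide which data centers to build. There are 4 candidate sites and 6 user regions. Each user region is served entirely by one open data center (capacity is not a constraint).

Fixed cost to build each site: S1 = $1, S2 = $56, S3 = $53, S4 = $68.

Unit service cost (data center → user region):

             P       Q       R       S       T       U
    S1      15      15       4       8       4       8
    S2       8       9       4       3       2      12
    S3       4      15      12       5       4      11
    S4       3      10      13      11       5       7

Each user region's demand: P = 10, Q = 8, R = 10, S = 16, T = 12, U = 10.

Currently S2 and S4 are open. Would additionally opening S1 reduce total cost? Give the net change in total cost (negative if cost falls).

No — net change +1 (cost rises by 1).

Current service cost with {S2, S4}: 284.
Adding S1: each user region re-picks its cheapest; new service cost 284, saving 0.
Extra fixed cost: 1. Net change = 1 − 0 = 1.
(Totals: 408 → 409.)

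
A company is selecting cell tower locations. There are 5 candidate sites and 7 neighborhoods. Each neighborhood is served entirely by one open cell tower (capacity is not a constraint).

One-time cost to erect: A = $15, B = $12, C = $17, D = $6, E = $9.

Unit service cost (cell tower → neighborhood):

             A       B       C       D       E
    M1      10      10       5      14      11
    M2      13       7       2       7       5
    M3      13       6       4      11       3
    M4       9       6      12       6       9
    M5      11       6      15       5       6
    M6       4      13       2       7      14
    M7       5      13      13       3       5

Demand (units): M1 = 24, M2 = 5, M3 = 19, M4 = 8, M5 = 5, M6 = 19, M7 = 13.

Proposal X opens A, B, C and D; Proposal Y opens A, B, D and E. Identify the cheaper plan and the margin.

Proposal X is cheaper by 146.

Proposal X: {A, B, C, D}: M1→C 5·24=120, M2→C 2·5=10, M3→C 4·19=76, M4→B 6·8=48, M5→D 5·5=25, M6→C 2·19=38, M7→D 3·13=39. Service 356; fixed 50; total 406.
Proposal Y: {A, B, D, E}: M1→A 10·24=240, M2→E 5·5=25, M3→E 3·19=57, M4→B 6·8=48, M5→D 5·5=25, M6→A 4·19=76, M7→D 3·13=39. Service 510; fixed 42; total 552.
Difference: |406 − 552| = 146.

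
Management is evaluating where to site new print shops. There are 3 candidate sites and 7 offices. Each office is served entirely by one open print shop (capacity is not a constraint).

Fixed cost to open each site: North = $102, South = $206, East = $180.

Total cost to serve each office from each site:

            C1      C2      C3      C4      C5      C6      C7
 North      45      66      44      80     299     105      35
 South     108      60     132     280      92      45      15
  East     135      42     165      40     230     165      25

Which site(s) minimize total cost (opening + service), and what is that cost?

Open North and South; minimum total cost 689.

For any fixed open set, each office goes to its cheapest open site; total = fixed + service.
{North, South}: C1→North 45, C2→South 60, C3→North 44, C4→North 80, C5→South 92, C6→South 45, C7→South 15. Service 381; fixed 308; total 689.
{North}: C1→North 45, C2→North 66, C3→North 44, C4→North 80, C5→North 299, C6→North 105, C7→North 35. Service 674; fixed 102; total 776.
{North, South, East}: service 323 + fixed 488 = 811
No other subset beats 689.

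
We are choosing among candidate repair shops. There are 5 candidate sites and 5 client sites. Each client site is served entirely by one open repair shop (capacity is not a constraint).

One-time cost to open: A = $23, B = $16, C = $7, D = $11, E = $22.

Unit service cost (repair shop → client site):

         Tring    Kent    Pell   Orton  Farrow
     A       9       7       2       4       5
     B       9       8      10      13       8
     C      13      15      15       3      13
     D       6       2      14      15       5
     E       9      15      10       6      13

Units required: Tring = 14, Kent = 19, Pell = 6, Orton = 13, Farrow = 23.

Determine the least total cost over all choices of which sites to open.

Minimum total cost: 329

For any fixed open set, each client site goes to its cheapest open site; total = fixed + service.
{A, C, D}: Tring→D 6·14=84, Kent→D 2·19=38, Pell→A 2·6=12, Orton→C 3·13=39, Farrow→A 5·23=115. Service 288; fixed 41; total 329.
{A, D}: Tring→D 6·14=84, Kent→D 2·19=38, Pell→A 2·6=12, Orton→A 4·13=52, Farrow→A 5·23=115. Service 301; fixed 34; total 335.
{A, B, C, D}: Tring→D 6·14=84, Kent→D 2·19=38, Pell→A 2·6=12, Orton→C 3·13=39, Farrow→A 5·23=115. Service 288; fixed 57; total 345.
{A, B, C, D, E}: service 288 + fixed 79 = 367
No other subset beats 329.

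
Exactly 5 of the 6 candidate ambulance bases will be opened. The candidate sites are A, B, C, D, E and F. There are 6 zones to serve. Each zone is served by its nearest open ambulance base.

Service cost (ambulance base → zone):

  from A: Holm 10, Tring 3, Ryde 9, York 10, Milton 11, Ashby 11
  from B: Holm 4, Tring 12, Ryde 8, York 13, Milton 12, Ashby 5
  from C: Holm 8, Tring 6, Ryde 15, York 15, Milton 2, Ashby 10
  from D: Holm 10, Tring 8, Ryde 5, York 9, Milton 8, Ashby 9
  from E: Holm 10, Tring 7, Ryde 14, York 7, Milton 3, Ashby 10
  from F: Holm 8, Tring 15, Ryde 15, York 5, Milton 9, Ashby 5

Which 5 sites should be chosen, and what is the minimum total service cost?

Choose A, B, C, D and F; total service cost 24.

With exactly 5 open, each zone uses its cheapest among the chosen.
{A, B, C, D, F}: Holm→B 4, Tring→A 3, Ryde→D 5, York→F 5, Milton→C 2, Ashby→B 5. Service cost 24.
{A, B, D, E, F}: service cost 25
{A, B, C, D, E}: service cost 26
Among all 6 size-5 choices, {A, B, C, D, F} is lowest.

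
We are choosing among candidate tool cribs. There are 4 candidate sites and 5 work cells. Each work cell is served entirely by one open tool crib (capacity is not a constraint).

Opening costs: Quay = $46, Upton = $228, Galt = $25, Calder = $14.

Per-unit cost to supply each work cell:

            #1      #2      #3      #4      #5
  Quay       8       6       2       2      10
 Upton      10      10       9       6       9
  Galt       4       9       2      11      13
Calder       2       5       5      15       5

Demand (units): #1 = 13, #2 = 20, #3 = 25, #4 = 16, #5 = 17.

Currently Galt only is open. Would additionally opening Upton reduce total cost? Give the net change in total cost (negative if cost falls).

Current service cost with {Galt}: 679.
Adding Upton: each work cell re-picks its cheapest; new service cost 531, saving 148.
Extra fixed cost: 228. Net change = 228 − 148 = 80.
(Totals: 704 → 784.)

No — net change +80 (cost rises by 80).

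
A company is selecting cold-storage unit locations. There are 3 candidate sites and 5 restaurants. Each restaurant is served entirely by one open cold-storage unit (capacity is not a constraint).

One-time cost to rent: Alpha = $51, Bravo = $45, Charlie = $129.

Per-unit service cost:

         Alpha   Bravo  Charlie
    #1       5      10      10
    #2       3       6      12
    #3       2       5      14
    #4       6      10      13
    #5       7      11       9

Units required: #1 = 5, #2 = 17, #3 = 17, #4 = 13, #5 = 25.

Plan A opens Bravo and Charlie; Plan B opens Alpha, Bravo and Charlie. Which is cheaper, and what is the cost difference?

Plan A: {Bravo, Charlie}: #1→Bravo 10·5=50, #2→Bravo 6·17=102, #3→Bravo 5·17=85, #4→Bravo 10·13=130, #5→Charlie 9·25=225. Service 592; fixed 174; total 766.
Plan B: {Alpha, Bravo, Charlie}: #1→Alpha 5·5=25, #2→Alpha 3·17=51, #3→Alpha 2·17=34, #4→Alpha 6·13=78, #5→Alpha 7·25=175. Service 363; fixed 225; total 588.
Difference: |766 − 588| = 178.

Plan B is cheaper by 178.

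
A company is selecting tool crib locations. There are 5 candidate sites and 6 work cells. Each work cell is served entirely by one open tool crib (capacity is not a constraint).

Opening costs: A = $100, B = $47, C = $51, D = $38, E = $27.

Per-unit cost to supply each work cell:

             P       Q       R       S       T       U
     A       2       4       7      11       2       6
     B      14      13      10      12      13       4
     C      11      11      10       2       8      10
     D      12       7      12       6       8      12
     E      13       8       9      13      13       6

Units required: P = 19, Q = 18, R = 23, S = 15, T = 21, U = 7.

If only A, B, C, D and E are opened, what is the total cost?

Each work cell is assigned to its cheapest site among the open ones.
{A, B, C, D, E}: P→A 2·19=38, Q→A 4·18=72, R→A 7·23=161, S→C 2·15=30, T→A 2·21=42, U→B 4·7=28. Service 371; fixed 263; total 634.

Total cost: 634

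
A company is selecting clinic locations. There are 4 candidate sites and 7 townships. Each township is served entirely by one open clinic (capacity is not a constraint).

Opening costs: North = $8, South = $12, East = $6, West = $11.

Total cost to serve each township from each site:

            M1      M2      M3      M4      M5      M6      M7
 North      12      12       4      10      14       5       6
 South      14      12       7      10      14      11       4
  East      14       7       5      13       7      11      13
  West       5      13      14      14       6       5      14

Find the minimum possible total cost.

For any fixed open set, each township goes to its cheapest open site; total = fixed + service.
{North, East}: M1→North 12, M2→East 7, M3→North 4, M4→North 10, M5→East 7, M6→North 5, M7→North 6. Service 51; fixed 14; total 65.
{North, West}: service 48 + fixed 19 = 67
{North, East, West}: service 43 + fixed 25 = 68
{North, South, East, West}: service 41 + fixed 37 = 78
(All 15 nonempty subsets were checked; North and East is lowest.)

Minimum total cost: 65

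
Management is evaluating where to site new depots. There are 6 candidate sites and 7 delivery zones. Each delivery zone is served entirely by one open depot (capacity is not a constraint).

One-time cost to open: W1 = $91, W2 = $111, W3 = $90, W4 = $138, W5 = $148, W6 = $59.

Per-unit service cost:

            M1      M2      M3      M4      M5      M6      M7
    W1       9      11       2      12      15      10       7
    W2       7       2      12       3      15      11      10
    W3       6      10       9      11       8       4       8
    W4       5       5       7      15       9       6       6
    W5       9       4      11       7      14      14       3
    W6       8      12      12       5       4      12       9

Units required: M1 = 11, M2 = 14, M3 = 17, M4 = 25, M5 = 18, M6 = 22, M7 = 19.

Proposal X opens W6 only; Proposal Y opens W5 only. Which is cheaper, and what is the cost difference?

Proposal X: {W6}: M1→W6 8·11=88, M2→W6 12·14=168, M3→W6 12·17=204, M4→W6 5·25=125, M5→W6 4·18=72, M6→W6 12·22=264, M7→W6 9·19=171. Service 1092; fixed 59; total 1151.
Proposal Y: {W5}: M1→W5 9·11=99, M2→W5 4·14=56, M3→W5 11·17=187, M4→W5 7·25=175, M5→W5 14·18=252, M6→W5 14·22=308, M7→W5 3·19=57. Service 1134; fixed 148; total 1282.
Difference: |1151 − 1282| = 131.

Proposal X is cheaper by 131.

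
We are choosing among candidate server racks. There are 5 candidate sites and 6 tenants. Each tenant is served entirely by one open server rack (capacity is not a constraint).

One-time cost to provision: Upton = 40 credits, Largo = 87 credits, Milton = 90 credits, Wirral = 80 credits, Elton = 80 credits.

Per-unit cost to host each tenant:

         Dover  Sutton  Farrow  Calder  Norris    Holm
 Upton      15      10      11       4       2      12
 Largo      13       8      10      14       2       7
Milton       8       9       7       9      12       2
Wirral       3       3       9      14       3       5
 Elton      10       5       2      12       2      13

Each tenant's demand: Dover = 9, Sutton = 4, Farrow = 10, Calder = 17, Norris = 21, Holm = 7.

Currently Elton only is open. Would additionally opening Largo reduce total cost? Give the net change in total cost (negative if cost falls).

Current service cost with {Elton}: 467.
Adding Largo: each tenant re-picks its cheapest; new service cost 425, saving 42.
Extra fixed cost: 87. Net change = 87 − 42 = 45.
(Totals: 547 → 592.)

No — net change +45 (cost rises by 45).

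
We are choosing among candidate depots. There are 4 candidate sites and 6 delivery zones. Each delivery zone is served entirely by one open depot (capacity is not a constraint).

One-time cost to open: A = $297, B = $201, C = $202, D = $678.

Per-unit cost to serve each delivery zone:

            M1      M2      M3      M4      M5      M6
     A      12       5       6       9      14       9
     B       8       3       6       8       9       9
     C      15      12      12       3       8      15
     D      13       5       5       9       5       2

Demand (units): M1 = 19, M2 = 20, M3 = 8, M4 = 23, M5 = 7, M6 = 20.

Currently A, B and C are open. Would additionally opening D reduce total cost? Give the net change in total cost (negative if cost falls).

Current service cost with {A, B, C}: 565.
Adding D: each delivery zone re-picks its cheapest; new service cost 396, saving 169.
Extra fixed cost: 678. Net change = 678 − 169 = 509.
(Totals: 1265 → 1774.)

No — net change +509 (cost rises by 509).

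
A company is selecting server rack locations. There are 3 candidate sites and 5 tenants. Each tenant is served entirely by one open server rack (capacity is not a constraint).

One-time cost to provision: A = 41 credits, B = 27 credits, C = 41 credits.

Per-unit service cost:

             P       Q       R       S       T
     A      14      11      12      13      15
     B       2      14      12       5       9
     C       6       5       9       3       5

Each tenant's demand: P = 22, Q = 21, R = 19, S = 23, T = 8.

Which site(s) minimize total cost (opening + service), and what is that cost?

Open B and C; minimum total cost 497.

For any fixed open set, each tenant goes to its cheapest open site; total = fixed + service.
{B, C}: P→B 2·22=44, Q→C 5·21=105, R→C 9·19=171, S→C 3·23=69, T→C 5·8=40. Service 429; fixed 68; total 497.
{A, B, C}: P→B 2·22=44, Q→C 5·21=105, R→C 9·19=171, S→C 3·23=69, T→C 5·8=40. Service 429; fixed 109; total 538.
{C}: P→C 6·22=132, Q→C 5·21=105, R→C 9·19=171, S→C 3·23=69, T→C 5·8=40. Service 517; fixed 41; total 558.
{B}: P→B 2·22=44, Q→B 14·21=294, R→B 12·19=228, S→B 5·23=115, T→B 9·8=72. Service 753; fixed 27; total 780.
No other subset beats 497.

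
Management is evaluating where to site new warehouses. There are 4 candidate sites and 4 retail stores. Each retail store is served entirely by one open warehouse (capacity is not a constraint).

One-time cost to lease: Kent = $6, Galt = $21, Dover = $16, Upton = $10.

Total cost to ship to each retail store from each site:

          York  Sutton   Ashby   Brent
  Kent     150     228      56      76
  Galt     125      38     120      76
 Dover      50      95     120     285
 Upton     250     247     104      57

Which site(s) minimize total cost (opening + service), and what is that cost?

For any fixed open set, each retail store goes to its cheapest open site; total = fixed + service.
{Kent, Galt, Dover, Upton}: York→Dover 50, Sutton→Galt 38, Ashby→Kent 56, Brent→Upton 57. Service 201; fixed 53; total 254.
{Kent, Galt, Dover}: service 220 + fixed 43 = 263
{Kent, Dover, Upton}: service 258 + fixed 32 = 290
{Kent}: service 510 + fixed 6 = 516
No other subset beats 254.

Open Kent, Galt, Dover and Upton; minimum total cost 254.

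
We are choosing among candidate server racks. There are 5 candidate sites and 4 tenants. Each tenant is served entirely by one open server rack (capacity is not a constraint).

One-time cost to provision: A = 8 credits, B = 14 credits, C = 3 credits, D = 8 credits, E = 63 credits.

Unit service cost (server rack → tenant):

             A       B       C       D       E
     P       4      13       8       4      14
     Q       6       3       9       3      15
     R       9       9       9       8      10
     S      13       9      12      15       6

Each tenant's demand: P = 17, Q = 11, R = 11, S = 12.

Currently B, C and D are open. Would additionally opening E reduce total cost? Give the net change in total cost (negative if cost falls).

Current service cost with {B, C, D}: 297.
Adding E: each tenant re-picks its cheapest; new service cost 261, saving 36.
Extra fixed cost: 63. Net change = 63 − 36 = 27.
(Totals: 322 → 349.)

No — net change +27 (cost rises by 27).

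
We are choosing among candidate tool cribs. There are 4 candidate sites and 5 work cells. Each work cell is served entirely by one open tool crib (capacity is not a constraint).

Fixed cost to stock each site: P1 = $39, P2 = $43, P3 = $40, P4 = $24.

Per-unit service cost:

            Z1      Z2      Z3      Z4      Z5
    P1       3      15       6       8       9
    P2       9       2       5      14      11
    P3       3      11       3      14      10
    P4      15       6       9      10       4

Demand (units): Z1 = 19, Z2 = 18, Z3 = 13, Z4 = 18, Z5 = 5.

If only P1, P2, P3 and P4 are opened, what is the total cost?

Total cost: 442

Each work cell is assigned to its cheapest site among the open ones.
{P1, P2, P3, P4}: Z1→P1 3·19=57, Z2→P2 2·18=36, Z3→P3 3·13=39, Z4→P1 8·18=144, Z5→P4 4·5=20. Service 296; fixed 146; total 442.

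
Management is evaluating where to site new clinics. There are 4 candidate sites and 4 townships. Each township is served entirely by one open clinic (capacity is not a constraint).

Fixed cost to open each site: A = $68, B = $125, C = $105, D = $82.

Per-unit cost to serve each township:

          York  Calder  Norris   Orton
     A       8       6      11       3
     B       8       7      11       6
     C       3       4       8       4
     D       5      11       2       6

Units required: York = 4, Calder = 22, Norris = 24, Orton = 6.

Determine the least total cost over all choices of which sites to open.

For any fixed open set, each township goes to its cheapest open site; total = fixed + service.
{C, D}: York→C 3·4=12, Calder→C 4·22=88, Norris→D 2·24=48, Orton→C 4·6=24. Service 172; fixed 187; total 359.
{A, D}: service 218 + fixed 150 = 368
{A, C, D}: York→C 3·4=12, Calder→C 4·22=88, Norris→D 2·24=48, Orton→A 3·6=18. Service 166; fixed 255; total 421.
{A, B, C, D}: service 166 + fixed 380 = 546
No other subset beats 359.

Minimum total cost: 359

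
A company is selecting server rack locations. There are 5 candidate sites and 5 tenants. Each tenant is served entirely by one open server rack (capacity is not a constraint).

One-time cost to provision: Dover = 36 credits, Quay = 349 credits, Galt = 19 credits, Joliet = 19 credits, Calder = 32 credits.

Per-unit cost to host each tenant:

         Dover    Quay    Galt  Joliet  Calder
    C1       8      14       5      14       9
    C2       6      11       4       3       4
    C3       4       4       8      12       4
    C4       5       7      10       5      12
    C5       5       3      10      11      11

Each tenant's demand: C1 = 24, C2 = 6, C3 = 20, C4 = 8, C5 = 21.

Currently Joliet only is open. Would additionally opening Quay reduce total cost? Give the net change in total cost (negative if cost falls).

Current service cost with {Joliet}: 865.
Adding Quay: each tenant re-picks its cheapest; new service cost 537, saving 328.
Extra fixed cost: 349. Net change = 349 − 328 = 21.
(Totals: 884 → 905.)

No — net change +21 (cost rises by 21).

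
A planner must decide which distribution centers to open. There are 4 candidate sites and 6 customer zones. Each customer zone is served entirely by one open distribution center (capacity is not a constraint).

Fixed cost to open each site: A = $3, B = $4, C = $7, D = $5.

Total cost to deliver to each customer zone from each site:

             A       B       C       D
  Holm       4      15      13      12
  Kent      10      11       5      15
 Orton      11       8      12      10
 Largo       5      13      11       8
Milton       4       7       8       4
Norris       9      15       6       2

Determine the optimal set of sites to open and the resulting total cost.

For any fixed open set, each customer zone goes to its cheapest open site; total = fixed + service.
{A, D}: Holm→A 4, Kent→A 10, Orton→D 10, Largo→A 5, Milton→A 4, Norris→D 2. Service 35; fixed 8; total 43.
{A, B, D}: service 33 + fixed 12 = 45
{A, C}: Holm→A 4, Kent→C 5, Orton→A 11, Largo→A 5, Milton→A 4, Norris→C 6. Service 35; fixed 10; total 45.
{A, B, C, D}: service 28 + fixed 19 = 47
(All 15 nonempty subsets were checked; A and D is lowest.)

Open A and D; minimum total cost 43.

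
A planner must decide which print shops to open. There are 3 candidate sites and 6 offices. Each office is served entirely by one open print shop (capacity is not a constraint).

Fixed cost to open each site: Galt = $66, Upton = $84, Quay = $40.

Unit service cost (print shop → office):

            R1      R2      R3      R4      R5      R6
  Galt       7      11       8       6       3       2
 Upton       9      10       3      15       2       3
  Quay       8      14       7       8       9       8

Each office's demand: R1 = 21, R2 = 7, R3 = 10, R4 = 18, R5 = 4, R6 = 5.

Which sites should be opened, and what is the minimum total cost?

Open Galt only; minimum total cost 500.

For any fixed open set, each office goes to its cheapest open site; total = fixed + service.
{Galt}: R1→Galt 7·21=147, R2→Galt 11·7=77, R3→Galt 8·10=80, R4→Galt 6·18=108, R5→Galt 3·4=12, R6→Galt 2·5=10. Service 434; fixed 66; total 500.
{Galt, Upton}: service 373 + fixed 150 = 523
{Galt, Quay}: service 424 + fixed 106 = 530
{Galt, Upton, Quay}: service 373 + fixed 190 = 563
(All 7 nonempty subsets were checked; Galt only is lowest.)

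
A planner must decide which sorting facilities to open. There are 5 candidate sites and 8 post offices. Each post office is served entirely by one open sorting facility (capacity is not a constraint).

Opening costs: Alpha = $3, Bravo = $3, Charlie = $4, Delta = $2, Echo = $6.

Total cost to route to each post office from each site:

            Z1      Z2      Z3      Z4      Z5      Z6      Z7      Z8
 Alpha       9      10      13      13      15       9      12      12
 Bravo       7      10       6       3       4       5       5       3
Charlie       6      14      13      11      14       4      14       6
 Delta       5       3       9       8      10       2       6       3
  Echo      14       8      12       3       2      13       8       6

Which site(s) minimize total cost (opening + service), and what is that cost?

For any fixed open set, each post office goes to its cheapest open site; total = fixed + service.
{Bravo, Delta}: Z1→Delta 5, Z2→Delta 3, Z3→Bravo 6, Z4→Bravo 3, Z5→Bravo 4, Z6→Delta 2, Z7→Bravo 5, Z8→Bravo 3. Service 31; fixed 5; total 36.
{Alpha, Bravo, Delta}: Z1→Delta 5, Z2→Delta 3, Z3→Bravo 6, Z4→Bravo 3, Z5→Bravo 4, Z6→Delta 2, Z7→Bravo 5, Z8→Bravo 3. Service 31; fixed 8; total 39.
{Bravo, Charlie, Delta}: service 31 + fixed 9 = 40
{Alpha, Bravo, Charlie, Delta, Echo}: Z1→Delta 5, Z2→Delta 3, Z3→Bravo 6, Z4→Bravo 3, Z5→Echo 2, Z6→Delta 2, Z7→Bravo 5, Z8→Bravo 3. Service 29; fixed 18; total 47.
No other subset beats 36.

Open Bravo and Delta; minimum total cost 36.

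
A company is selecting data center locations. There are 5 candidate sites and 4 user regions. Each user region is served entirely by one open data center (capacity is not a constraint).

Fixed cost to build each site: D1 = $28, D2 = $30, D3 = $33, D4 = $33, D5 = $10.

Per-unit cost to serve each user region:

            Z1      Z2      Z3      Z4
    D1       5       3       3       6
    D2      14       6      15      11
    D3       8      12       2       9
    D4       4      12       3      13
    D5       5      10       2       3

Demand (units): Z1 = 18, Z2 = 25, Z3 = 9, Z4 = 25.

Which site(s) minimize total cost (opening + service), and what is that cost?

Open D1 and D5; minimum total cost 296.

For any fixed open set, each user region goes to its cheapest open site; total = fixed + service.
{D1, D5}: Z1→D1 5·18=90, Z2→D1 3·25=75, Z3→D5 2·9=18, Z4→D5 3·25=75. Service 258; fixed 38; total 296.
{D1, D4, D5}: service 240 + fixed 71 = 311
{D1, D2, D5}: service 258 + fixed 68 = 326
{D1, D2, D3, D4, D5}: Z1→D4 4·18=72, Z2→D1 3·25=75, Z3→D3 2·9=18, Z4→D5 3·25=75. Service 240; fixed 134; total 374.
No other subset beats 296.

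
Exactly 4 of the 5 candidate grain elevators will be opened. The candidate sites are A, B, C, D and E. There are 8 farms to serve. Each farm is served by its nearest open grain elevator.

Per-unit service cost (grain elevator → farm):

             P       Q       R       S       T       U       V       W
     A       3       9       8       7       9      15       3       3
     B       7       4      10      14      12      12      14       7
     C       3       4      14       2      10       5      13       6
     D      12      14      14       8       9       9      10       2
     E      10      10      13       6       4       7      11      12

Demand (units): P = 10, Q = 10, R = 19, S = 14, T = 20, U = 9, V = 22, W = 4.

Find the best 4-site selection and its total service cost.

Choose A, C, D and E; total service cost 449.

With exactly 4 open, each farm uses its cheapest among the chosen.
{A, C, D, E}: P→A 3·10=30, Q→C 4·10=40, R→A 8·19=152, S→C 2·14=28, T→E 4·20=80, U→C 5·9=45, V→A 3·22=66, W→D 2·4=8. Service cost 449.
{A, B, C, E}: service cost 453
{A, B, D, E}: service cost 523
Among all 5 size-4 choices, {A, C, D, E} is lowest.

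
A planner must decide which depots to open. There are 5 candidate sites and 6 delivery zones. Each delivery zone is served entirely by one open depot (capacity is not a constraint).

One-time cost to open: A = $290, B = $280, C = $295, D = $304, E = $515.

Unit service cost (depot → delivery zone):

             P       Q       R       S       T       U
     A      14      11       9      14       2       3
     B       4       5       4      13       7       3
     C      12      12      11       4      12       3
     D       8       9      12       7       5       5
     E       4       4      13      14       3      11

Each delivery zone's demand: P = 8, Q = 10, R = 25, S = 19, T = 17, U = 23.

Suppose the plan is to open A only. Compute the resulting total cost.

Total cost: 1106

Each delivery zone is assigned to its cheapest site among the open ones.
{A}: P→A 14·8=112, Q→A 11·10=110, R→A 9·25=225, S→A 14·19=266, T→A 2·17=34, U→A 3·23=69. Service 816; fixed 290; total 1106.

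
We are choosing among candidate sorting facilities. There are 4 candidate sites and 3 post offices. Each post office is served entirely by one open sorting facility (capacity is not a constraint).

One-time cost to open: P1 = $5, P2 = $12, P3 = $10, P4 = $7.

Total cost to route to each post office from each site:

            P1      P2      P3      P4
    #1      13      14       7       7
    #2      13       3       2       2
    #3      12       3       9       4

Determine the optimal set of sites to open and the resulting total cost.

Open P4 only; minimum total cost 20.

For any fixed open set, each post office goes to its cheapest open site; total = fixed + service.
{P4}: #1→P4 7, #2→P4 2, #3→P4 4. Service 13; fixed 7; total 20.
{P1, P4}: service 13 + fixed 12 = 25
{P3}: #1→P3 7, #2→P3 2, #3→P3 9. Service 18; fixed 10; total 28.
{P1, P2, P3, P4}: service 12 + fixed 34 = 46
No other subset beats 20.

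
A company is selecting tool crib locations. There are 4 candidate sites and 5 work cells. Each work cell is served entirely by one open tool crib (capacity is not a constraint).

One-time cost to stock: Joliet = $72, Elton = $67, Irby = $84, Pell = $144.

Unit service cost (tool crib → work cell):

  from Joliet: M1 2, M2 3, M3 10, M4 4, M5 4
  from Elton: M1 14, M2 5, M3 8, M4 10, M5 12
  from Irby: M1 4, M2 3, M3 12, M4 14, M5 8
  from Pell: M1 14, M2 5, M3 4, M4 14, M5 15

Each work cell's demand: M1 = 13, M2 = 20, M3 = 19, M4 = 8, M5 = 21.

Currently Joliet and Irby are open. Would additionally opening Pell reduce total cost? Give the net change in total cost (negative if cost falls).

No — net change +30 (cost rises by 30).

Current service cost with {Joliet, Irby}: 392.
Adding Pell: each work cell re-picks its cheapest; new service cost 278, saving 114.
Extra fixed cost: 144. Net change = 144 − 114 = 30.
(Totals: 548 → 578.)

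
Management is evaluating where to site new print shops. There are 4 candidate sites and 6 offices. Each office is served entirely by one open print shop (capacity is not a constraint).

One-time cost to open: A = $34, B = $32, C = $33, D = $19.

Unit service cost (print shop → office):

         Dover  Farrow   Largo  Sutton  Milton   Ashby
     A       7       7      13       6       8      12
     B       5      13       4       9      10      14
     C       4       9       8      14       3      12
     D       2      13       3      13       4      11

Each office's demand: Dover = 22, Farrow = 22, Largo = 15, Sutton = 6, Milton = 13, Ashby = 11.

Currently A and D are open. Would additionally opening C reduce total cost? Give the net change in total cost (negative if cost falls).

No — net change +20 (cost rises by 20).

Current service cost with {A, D}: 452.
Adding C: each office re-picks its cheapest; new service cost 439, saving 13.
Extra fixed cost: 33. Net change = 33 − 13 = 20.
(Totals: 505 → 525.)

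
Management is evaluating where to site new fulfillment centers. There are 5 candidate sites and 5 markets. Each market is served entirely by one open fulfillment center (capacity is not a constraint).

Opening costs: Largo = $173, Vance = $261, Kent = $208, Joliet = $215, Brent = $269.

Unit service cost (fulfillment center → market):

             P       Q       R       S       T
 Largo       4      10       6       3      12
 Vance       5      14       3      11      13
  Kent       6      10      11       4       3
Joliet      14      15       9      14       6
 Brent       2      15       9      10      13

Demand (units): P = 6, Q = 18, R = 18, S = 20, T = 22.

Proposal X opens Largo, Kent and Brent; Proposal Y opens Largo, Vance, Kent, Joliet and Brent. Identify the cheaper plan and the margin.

Proposal X: {Largo, Kent, Brent}: P→Brent 2·6=12, Q→Largo 10·18=180, R→Largo 6·18=108, S→Largo 3·20=60, T→Kent 3·22=66. Service 426; fixed 650; total 1076.
Proposal Y: {Largo, Vance, Kent, Joliet, Brent}: P→Brent 2·6=12, Q→Largo 10·18=180, R→Vance 3·18=54, S→Largo 3·20=60, T→Kent 3·22=66. Service 372; fixed 1126; total 1498.
Difference: |1076 − 1498| = 422.

Proposal X is cheaper by 422.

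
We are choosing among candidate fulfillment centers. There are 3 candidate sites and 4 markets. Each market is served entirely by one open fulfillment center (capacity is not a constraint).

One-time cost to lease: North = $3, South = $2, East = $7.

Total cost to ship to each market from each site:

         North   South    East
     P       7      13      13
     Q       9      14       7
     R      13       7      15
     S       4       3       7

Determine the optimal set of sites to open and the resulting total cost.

For any fixed open set, each market goes to its cheapest open site; total = fixed + service.
{North, South}: P→North 7, Q→North 9, R→South 7, S→South 3. Service 26; fixed 5; total 31.
{North}: service 33 + fixed 3 = 36
{North, South, East}: service 24 + fixed 12 = 36
{South}: P→South 13, Q→South 14, R→South 7, S→South 3. Service 37; fixed 2; total 39.
No other subset beats 31.

Open North and South; minimum total cost 31.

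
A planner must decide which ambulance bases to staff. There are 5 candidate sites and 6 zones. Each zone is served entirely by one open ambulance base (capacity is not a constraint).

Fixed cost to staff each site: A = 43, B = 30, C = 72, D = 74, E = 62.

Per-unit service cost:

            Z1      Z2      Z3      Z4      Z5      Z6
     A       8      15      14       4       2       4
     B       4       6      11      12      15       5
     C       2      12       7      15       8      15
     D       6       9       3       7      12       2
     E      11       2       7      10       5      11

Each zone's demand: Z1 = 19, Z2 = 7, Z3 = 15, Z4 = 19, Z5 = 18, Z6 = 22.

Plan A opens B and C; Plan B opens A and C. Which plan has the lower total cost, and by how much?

Plan A: {B, C}: Z1→C 2·19=38, Z2→B 6·7=42, Z3→C 7·15=105, Z4→B 12·19=228, Z5→C 8·18=144, Z6→B 5·22=110. Service 667; fixed 102; total 769.
Plan B: {A, C}: Z1→C 2·19=38, Z2→C 12·7=84, Z3→C 7·15=105, Z4→A 4·19=76, Z5→A 2·18=36, Z6→A 4·22=88. Service 427; fixed 115; total 542.
Difference: |769 − 542| = 227.

Plan B is cheaper by 227.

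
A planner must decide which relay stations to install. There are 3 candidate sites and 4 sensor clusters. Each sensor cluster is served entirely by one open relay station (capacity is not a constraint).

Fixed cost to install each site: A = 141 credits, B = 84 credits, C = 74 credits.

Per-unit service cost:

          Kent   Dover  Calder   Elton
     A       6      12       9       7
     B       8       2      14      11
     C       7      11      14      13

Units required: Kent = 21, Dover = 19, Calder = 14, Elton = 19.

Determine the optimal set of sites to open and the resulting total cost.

For any fixed open set, each sensor cluster goes to its cheapest open site; total = fixed + service.
{A, B}: Kent→A 6·21=126, Dover→B 2·19=38, Calder→A 9·14=126, Elton→A 7·19=133. Service 423; fixed 225; total 648.
{B}: service 611 + fixed 84 = 695
{A, B, C}: Kent→A 6·21=126, Dover→B 2·19=38, Calder→A 9·14=126, Elton→A 7·19=133. Service 423; fixed 299; total 722.
{C}: service 799 + fixed 74 = 873
(All 7 nonempty subsets were checked; A and B is lowest.)

Open A and B; minimum total cost 648.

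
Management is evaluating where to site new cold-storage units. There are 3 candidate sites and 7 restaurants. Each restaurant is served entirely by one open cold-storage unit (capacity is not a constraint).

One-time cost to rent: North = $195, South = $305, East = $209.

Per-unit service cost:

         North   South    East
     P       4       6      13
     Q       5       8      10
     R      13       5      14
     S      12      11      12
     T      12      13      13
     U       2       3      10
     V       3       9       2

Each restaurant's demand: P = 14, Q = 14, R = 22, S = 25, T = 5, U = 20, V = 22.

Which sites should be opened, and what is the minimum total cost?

Open North only; minimum total cost 1073.

For any fixed open set, each restaurant goes to its cheapest open site; total = fixed + service.
{North}: P→North 4·14=56, Q→North 5·14=70, R→North 13·22=286, S→North 12·25=300, T→North 12·5=60, U→North 2·20=40, V→North 3·22=66. Service 878; fixed 195; total 1073.
{North, South}: P→North 4·14=56, Q→North 5·14=70, R→South 5·22=110, S→South 11·25=275, T→North 12·5=60, U→North 2·20=40, V→North 3·22=66. Service 677; fixed 500; total 1177.
{South}: service 904 + fixed 305 = 1209
{North, South, East}: service 655 + fixed 709 = 1364
(All 7 nonempty subsets were checked; North only is lowest.)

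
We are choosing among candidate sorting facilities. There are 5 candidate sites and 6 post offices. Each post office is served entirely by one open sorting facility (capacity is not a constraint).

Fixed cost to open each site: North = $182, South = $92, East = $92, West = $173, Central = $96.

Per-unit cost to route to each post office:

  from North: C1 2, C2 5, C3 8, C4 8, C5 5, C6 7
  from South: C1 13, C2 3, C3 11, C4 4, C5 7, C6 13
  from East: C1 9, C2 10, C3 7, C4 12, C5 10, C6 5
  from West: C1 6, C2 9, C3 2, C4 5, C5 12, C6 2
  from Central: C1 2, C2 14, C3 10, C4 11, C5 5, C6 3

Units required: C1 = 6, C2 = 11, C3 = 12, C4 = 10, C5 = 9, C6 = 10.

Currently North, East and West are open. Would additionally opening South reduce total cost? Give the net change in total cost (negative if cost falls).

No — net change +60 (cost rises by 60).

Current service cost with {North, East, West}: 206.
Adding South: each post office re-picks its cheapest; new service cost 174, saving 32.
Extra fixed cost: 92. Net change = 92 − 32 = 60.
(Totals: 653 → 713.)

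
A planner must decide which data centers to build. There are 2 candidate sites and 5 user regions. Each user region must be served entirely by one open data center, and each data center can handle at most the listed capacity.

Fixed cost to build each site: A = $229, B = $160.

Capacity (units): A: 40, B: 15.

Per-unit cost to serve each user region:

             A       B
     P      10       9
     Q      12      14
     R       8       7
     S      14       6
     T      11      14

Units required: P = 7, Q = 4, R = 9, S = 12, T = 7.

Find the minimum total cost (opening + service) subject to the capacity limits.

Minimum total cost: 664

Open {A}: P→A 10·7=70, Q→A 12·4=48, R→A 8·9=72, S→A 14·12=168, T→A 11·7=77.
Loads: A carries 39/40. Service 435; fixed 229; total 664.
Next best feasible plan costs 728.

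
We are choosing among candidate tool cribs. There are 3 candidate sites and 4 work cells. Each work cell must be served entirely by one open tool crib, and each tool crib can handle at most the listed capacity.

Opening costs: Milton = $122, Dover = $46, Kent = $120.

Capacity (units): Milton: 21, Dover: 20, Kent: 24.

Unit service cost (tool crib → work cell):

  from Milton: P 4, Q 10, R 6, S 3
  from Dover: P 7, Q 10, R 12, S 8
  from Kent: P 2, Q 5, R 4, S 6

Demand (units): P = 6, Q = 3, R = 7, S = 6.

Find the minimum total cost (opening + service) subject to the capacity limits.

Open {Kent}: P→Kent 2·6=12, Q→Kent 5·3=15, R→Kent 4·7=28, S→Kent 6·6=36.
Loads: Kent carries 22/24. Service 91; fixed 120; total 211.
Next best feasible plan costs 257.

Minimum total cost: 211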